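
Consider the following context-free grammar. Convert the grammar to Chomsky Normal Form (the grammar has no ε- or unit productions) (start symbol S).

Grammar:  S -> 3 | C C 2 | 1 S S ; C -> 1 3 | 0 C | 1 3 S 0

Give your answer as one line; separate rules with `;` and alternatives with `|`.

S -> 3 | C Y1 | X2 Y2; C -> X2 X3 | X4 C | X2 Y3; X1 -> 2; X2 -> 1; X3 -> 3; X4 -> 0; Y1 -> C X1; Y2 -> S S; Y3 -> X3 Y4; Y4 -> S X4

Introduce a nonterminal for each terminal appearing in a rule of length ≥ 2: X1 → 2, X2 → 1, X3 → 3, X4 → 0.
Binarize each right-hand side of length ≥ 3 by chaining fresh nonterminals (Y1, Y2, …): affected rules were S → C C X1; S → X2 S S; C → X2 X3 S X4.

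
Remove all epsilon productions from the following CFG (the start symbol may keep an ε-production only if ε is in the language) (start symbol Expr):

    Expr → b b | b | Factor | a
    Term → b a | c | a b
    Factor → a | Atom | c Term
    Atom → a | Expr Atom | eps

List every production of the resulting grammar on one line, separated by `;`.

Expr → b b | b | Factor | a | eps; Term → b a | c | a b; Factor → a | Atom | c Term; Atom → a | Expr Atom | Expr

The nullable symbols are {Atom, Expr, Factor}.
ε ∈ L(G) since Expr is nullable, so keep Expr → ε.
Expand every rule over subsets of its nullable positions: Atom → Expr Atom gives Expr Atom | Expr.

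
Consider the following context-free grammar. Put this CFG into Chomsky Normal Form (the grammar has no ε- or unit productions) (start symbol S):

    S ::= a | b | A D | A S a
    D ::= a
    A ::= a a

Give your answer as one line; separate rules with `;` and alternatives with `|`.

S ::= a | b | A D | A Y1; D ::= a; A ::= X1 X1; X1 ::= a; Y1 ::= S X1

Introduce a nonterminal for each terminal appearing in a rule of length ≥ 2: X1 → a.
Binarize each right-hand side of length ≥ 3 by chaining fresh nonterminals (Y1, Y2, …): affected rules were S → A S X1.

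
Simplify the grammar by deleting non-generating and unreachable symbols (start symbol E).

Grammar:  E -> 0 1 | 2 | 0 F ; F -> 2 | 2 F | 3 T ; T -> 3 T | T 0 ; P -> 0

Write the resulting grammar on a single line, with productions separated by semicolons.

Generating nonterminals: {E, F, P}.
Reachable from E after that: {E, F}.
Removed useless symbols: {P, T} and every production mentioning them.

E -> 0 1 | 2 | 0 F; F -> 2 | 2 F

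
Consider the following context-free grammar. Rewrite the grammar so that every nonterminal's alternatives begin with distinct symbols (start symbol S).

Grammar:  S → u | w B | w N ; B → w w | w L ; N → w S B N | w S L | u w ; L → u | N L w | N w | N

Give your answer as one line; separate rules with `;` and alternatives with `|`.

S → u | w S'; B → w B'; N → u w | w S N'; L → u | N L'; S' → B | N; B' → w | L; N' → B N | L; L' → L w | w | ε

S has alternatives sharing prefix 'w': factor to S → w S' with S' → B | N.
B has alternatives sharing prefix 'w': factor to B → w B' with B' → w | L.
N has alternatives sharing prefix 'w S': factor to N → w S N' with N' → B N | L.
L has alternatives sharing prefix 'N': factor to L → N L' with L' → L w | w | ε.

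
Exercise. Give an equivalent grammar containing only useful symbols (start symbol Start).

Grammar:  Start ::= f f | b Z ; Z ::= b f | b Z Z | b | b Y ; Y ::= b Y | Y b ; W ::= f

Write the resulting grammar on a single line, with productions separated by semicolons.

Start ::= f f | b Z; Z ::= b f | b Z Z | b

Generating nonterminals: {Start, W, Z}.
Reachable from Start after that: {Start, Z}.
Removed useless symbols: {W, Y} and every production mentioning them.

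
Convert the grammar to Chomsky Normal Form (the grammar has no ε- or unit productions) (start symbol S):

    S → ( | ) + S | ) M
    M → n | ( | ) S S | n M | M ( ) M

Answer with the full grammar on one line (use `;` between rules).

Introduce a nonterminal for each terminal appearing in a rule of length ≥ 2: X1 → ), X2 → +, X3 → n, X4 → (.
Binarize each right-hand side of length ≥ 3 by chaining fresh nonterminals (Y1, Y2, …): affected rules were S → X1 X2 S; M → X1 S S; M → M X4 X1 M.

S → ( | X1 Y1 | X1 M; M → n | ( | X1 Y2 | X3 M | M Y3; X1 → ); X2 → +; X3 → n; X4 → (; Y1 → X2 S; Y2 → S S; Y3 → X4 Y4; Y4 → X1 M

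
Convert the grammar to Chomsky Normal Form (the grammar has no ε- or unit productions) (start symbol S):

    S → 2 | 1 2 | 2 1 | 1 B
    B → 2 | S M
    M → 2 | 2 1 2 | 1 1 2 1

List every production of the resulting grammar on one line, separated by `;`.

S → 2 | X1 X2 | X2 X1 | X1 B; B → 2 | S M; M → 2 | X2 Y1 | X1 Y2; X1 → 1; X2 → 2; Y1 → X1 X2; Y2 → X1 Y3; Y3 → X2 X1

Introduce a nonterminal for each terminal appearing in a rule of length ≥ 2: X1 → 1, X2 → 2.
Binarize each right-hand side of length ≥ 3 by chaining fresh nonterminals (Y1, Y2, …): affected rules were M → X2 X1 X2; M → X1 X1 X2 X1.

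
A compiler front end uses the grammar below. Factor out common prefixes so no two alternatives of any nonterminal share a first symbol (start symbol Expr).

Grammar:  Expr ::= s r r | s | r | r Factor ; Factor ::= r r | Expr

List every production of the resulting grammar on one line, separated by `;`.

Expr has alternatives sharing prefix 's': factor to Expr → s Expr1 with Expr1 → r r | ε.
Expr has alternatives sharing prefix 'r': factor to Expr → r Expr2 with Expr2 → ε | Factor.

Expr ::= s Expr1 | r Expr2; Factor ::= r r | Expr; Expr1 ::= r r | ε; Expr2 ::= ε | Factor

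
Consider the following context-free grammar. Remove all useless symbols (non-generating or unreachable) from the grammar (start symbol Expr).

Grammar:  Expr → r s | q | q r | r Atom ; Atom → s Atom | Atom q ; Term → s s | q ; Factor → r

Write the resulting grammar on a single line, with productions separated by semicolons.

Expr → r s | q | q r

Generating nonterminals: {Expr, Factor, Term}.
Reachable from Expr after that: {Expr}.
Removed useless symbols: {Atom, Factor, Term} and every production mentioning them.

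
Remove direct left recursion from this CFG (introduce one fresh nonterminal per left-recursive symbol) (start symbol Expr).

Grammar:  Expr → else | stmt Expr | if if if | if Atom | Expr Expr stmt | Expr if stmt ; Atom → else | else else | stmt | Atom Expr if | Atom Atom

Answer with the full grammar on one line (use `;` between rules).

Directly left-recursive nonterminals: Expr, Atom.
For Expr: α = {Expr stmt, if stmt}, β = {else, stmt Expr, if if if, if Atom}. Rewrite as Expr → β Expr1 and Expr1 → α Expr1 | ε.
For Atom: α = {Expr if, Atom}, β = {else, else else, stmt}. Rewrite as Atom → β Atom1 and Atom1 → α Atom1 | ε.

Expr → else Expr1 | stmt Expr Expr1 | if if if Expr1 | if Atom Expr1; Atom → else Atom1 | else else Atom1 | stmt Atom1; Expr1 → Expr stmt Expr1 | if stmt Expr1 | ε; Atom1 → Expr if Atom1 | Atom Atom1 | ε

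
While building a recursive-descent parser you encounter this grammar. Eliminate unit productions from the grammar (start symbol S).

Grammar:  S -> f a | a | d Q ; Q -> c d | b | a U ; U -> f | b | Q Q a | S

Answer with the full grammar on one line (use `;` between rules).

Unit pairs: U ⇒* {S}.
For each unit pair (A, B), copy every non-unit production of B to A, then drop all unit productions.

S -> f a | a | d Q; Q -> c d | b | a U; U -> f | b | Q Q a | f a | a | d Q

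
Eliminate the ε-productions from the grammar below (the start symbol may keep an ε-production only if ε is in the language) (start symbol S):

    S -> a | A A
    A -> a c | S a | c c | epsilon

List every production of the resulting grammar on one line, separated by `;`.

Nullable set = {A, S}.
ε ∈ L(G) since S is nullable, so keep S → ε.
Expand every rule over subsets of its nullable positions: S → A A gives A A | A. A → S a gives S a | a.

S -> a | A A | A | ε; A -> a c | S a | a | c c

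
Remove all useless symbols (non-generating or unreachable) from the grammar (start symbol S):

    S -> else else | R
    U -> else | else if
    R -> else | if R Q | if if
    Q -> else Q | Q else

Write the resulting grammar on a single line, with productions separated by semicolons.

S -> else else | R; R -> else | if if

Generating nonterminals: {R, S, U}.
Reachable from S after that: {R, S}.
Removed useless symbols: {Q, U} and every production mentioning them.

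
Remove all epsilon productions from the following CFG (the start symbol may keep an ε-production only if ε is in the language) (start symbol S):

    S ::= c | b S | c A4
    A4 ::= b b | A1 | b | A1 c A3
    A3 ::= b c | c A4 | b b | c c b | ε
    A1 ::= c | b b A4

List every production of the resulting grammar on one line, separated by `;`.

S ::= c | b S | c A4; A4 ::= b b | A1 | b | A1 c A3 | A1 c; A3 ::= b c | c A4 | b b | c c b; A1 ::= c | b b A4

The nullable symbols are {A3}.
ε ∉ L(G), so no ε-production is kept.
Expand every rule over subsets of its nullable positions: A4 → A1 c A3 gives A1 c A3 | A1 c.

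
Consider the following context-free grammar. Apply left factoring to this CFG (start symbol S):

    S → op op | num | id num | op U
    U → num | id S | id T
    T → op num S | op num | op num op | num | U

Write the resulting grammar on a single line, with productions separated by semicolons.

S → num | id num | op S'; U → num | id U'; T → num | U | op num T'; S' → op | U; U' → S | T; T' → S | ε | op

S has alternatives sharing prefix 'op': factor to S → op S' with S' → op | U.
U has alternatives sharing prefix 'id': factor to U → id U' with U' → S | T.
T has alternatives sharing prefix 'op num': factor to T → op num T' with T' → S | ε | op.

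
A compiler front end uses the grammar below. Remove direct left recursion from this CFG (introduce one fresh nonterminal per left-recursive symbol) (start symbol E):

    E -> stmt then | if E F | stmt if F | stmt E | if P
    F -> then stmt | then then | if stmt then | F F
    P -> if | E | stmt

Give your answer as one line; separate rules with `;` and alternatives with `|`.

Left recursion appears on F.
For F: α = {F}, β = {then stmt, then then, if stmt then}. Rewrite as F → β F' and F' → α F' | ε.

E -> stmt then | if E F | stmt if F | stmt E | if P; F -> then stmt F' | then then F' | if stmt then F'; P -> if | E | stmt; F' -> F F' | ε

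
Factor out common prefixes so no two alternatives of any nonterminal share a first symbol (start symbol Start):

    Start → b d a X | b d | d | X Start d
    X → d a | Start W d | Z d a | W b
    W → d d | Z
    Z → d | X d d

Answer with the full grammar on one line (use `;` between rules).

Start has alternatives sharing prefix 'b d': factor to Start → b d Start1 with Start1 → a X | ε.

Start → d | X Start d | b d Start1; X → d a | Start W d | Z d a | W b; W → d d | Z; Z → d | X d d; Start1 → a X | epsilon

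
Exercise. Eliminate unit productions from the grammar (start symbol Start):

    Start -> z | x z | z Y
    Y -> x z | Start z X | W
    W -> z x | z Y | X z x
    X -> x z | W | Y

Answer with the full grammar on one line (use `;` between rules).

Unit pairs: X ⇒* {W, Y}; Y ⇒* {W}.
For each unit pair (A, B), copy every non-unit production of B to A, then drop all unit productions.

Start -> z | x z | z Y; Y -> z x | z Y | X z x | x z | Start z X; W -> z x | z Y | X z x; X -> x z | Start z X | z x | z Y | X z x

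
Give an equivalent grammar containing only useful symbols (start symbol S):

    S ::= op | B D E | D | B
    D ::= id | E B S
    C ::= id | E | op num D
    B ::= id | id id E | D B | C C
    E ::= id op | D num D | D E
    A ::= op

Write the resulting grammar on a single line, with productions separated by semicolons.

S ::= op | B D E | D | B; D ::= id | E B S; C ::= id | E | op num D; B ::= id | id id E | D B | C C; E ::= id op | D num D | D E

Generating nonterminals: {A, B, C, D, E, S}.
Reachable from S after that: {B, C, D, E, S}.
Removed useless symbols: {A} and every production mentioning them.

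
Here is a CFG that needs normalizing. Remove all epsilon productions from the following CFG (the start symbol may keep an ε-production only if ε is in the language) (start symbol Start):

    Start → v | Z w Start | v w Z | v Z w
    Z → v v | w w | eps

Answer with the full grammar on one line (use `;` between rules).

Start → v | Z w Start | w Start | v w Z | v w | v Z w; Z → v v | w w

Nullable nonterminals: {Z}.
ε ∉ L(G), so no ε-production is kept.
For each production, add variants omitting each subset of nullable occurrences: Start → Z w Start gives Z w Start | w Start. Start → v w Z gives v w Z | v w.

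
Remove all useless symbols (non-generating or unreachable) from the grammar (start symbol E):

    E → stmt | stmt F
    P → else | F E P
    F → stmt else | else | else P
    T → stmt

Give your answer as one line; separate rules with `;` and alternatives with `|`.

Generating nonterminals: {E, F, P, T}.
Reachable from E after that: {E, F, P}.
Removed useless symbols: {T} and every production mentioning them.

E → stmt | stmt F; P → else | F E P; F → stmt else | else | else P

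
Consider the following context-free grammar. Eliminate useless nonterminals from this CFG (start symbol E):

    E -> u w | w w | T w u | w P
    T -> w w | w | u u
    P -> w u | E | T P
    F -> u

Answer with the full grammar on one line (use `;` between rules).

E -> u w | w w | T w u | w P; T -> w w | w | u u; P -> w u | E | T P

Generating nonterminals: {E, F, P, T}.
Reachable from E after that: {E, P, T}.
Removed useless symbols: {F} and every production mentioning them.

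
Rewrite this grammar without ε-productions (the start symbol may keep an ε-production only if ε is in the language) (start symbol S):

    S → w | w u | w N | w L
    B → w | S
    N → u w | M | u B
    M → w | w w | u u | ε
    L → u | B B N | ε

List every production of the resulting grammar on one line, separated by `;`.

S → w | w u | w N | w L; B → w | S; N → u w | M | u B; M → w | w w | u u; L → u | B B N | B B

Nullable nonterminals: {L, M, N}.
ε ∉ L(G), so no ε-production is kept.
Expand every rule over subsets of its nullable positions: L → B B N gives B B N | B B.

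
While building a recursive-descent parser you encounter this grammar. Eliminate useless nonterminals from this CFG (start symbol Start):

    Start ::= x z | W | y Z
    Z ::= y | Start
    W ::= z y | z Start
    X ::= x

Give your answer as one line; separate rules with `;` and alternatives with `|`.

Start ::= x z | W | y Z; Z ::= y | Start; W ::= z y | z Start

Generating nonterminals: {Start, W, X, Z}.
Reachable from Start after that: {Start, W, Z}.
Removed useless symbols: {X} and every production mentioning them.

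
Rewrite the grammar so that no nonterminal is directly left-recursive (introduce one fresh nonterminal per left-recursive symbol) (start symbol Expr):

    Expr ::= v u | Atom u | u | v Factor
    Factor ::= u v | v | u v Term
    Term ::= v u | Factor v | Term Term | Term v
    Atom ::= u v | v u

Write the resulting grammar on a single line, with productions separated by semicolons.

Expr ::= v u | Atom u | u | v Factor; Factor ::= u v | v | u v Term; Term ::= v u Term1 | Factor v Term1; Atom ::= u v | v u; Term1 ::= Term Term1 | v Term1 | ε

Left recursion appears on Term.
For Term: α = {Term, v}, β = {v u, Factor v}. Rewrite as Term → β Term1 and Term1 → α Term1 | ε.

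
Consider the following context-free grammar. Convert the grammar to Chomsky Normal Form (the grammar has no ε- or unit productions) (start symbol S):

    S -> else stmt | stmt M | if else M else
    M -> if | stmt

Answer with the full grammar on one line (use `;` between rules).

Introduce a nonterminal for each terminal appearing in a rule of length ≥ 2: X1 → else, X2 → stmt, X3 → if.
Binarize each right-hand side of length ≥ 3 by chaining fresh nonterminals (Y1, Y2, …): affected rules were S → X3 X1 M X1.

S -> X1 X2 | X2 M | X3 Y1; M -> if | stmt; X1 -> else; X2 -> stmt; X3 -> if; Y1 -> X1 Y2; Y2 -> M X1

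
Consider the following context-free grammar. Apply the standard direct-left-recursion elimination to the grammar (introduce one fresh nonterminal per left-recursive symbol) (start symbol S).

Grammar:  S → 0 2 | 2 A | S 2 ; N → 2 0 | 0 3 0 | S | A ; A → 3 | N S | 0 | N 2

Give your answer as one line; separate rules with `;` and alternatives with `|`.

Directly left-recursive nonterminal: S.
For S: α = {2}, β = {0 2, 2 A}. Rewrite as S → β S' and S' → α S' | ε.

S → 0 2 S' | 2 A S'; N → 2 0 | 0 3 0 | S | A; A → 3 | N S | 0 | N 2; S' → 2 S' | eps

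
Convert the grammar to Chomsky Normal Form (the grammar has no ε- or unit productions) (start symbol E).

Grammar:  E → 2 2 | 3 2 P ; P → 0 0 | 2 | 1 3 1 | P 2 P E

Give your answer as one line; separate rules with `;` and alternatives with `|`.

Introduce a nonterminal for each terminal appearing in a rule of length ≥ 2: X1 → 2, X2 → 3, X3 → 0, X4 → 1.
Binarize each right-hand side of length ≥ 3 by chaining fresh nonterminals (Y1, Y2, …): affected rules were E → X2 X1 P; P → X4 X2 X4; P → P X1 P E.

E → X1 X1 | X2 Y1; P → X3 X3 | 2 | X4 Y2 | P Y3; X1 → 2; X2 → 3; X3 → 0; X4 → 1; Y1 → X1 P; Y2 → X2 X4; Y3 → X1 Y4; Y4 → P E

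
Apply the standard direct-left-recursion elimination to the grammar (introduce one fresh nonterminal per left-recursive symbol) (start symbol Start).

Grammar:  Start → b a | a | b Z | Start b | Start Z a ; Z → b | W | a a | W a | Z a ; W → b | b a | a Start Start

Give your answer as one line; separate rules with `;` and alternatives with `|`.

Start → b a Start1 | a Start1 | b Z Start1; Z → b Z1 | W Z1 | a a Z1 | W a Z1; W → b | b a | a Start Start; Start1 → b Start1 | Z a Start1 | ε; Z1 → a Z1 | ε

Directly left-recursive nonterminals: Start, Z.
For Start: α = {b, Z a}, β = {b a, a, b Z}. Rewrite as Start → β Start1 and Start1 → α Start1 | ε.
For Z: α = {a}, β = {b, W, a a, W a}. Rewrite as Z → β Z1 and Z1 → α Z1 | ε.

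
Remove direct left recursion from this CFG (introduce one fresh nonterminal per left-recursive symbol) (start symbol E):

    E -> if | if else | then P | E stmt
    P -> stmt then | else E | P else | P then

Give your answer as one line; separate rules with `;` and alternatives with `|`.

E -> if E' | if else E' | then P E'; P -> stmt then P' | else E P'; E' -> stmt E' | ε; P' -> else P' | then P' | ε

Directly left-recursive nonterminals: E, P.
For E: α = {stmt}, β = {if, if else, then P}. Rewrite as E → β E' and E' → α E' | ε.
For P: α = {else, then}, β = {stmt then, else E}. Rewrite as P → β P' and P' → α P' | ε.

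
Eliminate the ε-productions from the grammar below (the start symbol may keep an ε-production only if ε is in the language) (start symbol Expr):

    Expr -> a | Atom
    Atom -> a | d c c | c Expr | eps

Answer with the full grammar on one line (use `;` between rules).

The nullable symbols are {Atom, Expr}.
ε ∈ L(G) since Expr is nullable, so keep Expr → ε.
Add the nullable-subset variants: Atom → c Expr gives c Expr | c.

Expr -> a | Atom | ε; Atom -> a | d c c | c Expr | c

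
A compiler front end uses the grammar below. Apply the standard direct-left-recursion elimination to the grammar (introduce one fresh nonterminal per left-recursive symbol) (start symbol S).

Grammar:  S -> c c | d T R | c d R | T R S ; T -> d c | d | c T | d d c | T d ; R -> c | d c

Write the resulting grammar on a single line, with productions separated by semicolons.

S -> c c | d T R | c d R | T R S; T -> d c T' | d T' | c T T' | d d c T'; R -> c | d c; T' -> d T' | ε

Directly left-recursive nonterminal: T.
For T: α = {d}, β = {d c, d, c T, d d c}. Rewrite as T → β T' and T' → α T' | ε.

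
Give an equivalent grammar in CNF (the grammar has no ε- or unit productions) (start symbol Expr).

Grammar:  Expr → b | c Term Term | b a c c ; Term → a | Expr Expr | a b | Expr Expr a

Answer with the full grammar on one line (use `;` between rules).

Introduce a nonterminal for each terminal appearing in a rule of length ≥ 2: X1 → c, X2 → b, X3 → a.
Binarize each right-hand side of length ≥ 3 by chaining fresh nonterminals (Y1, Y2, …): affected rules were Expr → X1 Term Term; Expr → X2 X3 X1 X1; Term → Expr Expr X3.

Expr → b | X1 Y1 | X2 Y2; Term → a | Expr Expr | X3 X2 | Expr Y4; X1 → c; X2 → b; X3 → a; Y1 → Term Term; Y2 → X3 Y3; Y3 → X1 X1; Y4 → Expr X3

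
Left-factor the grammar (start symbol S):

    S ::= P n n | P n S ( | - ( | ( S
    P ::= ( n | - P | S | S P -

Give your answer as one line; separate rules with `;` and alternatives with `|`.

S ::= - ( | ( S | P n S'; P ::= ( n | - P | S P'; S' ::= n | S (; P' ::= ε | P -

S has alternatives sharing prefix 'P n': factor to S → P n S' with S' → n | S (.
P has alternatives sharing prefix 'S': factor to P → S P' with P' → ε | P -.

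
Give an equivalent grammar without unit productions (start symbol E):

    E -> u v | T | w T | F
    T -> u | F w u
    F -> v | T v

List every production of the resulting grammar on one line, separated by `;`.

E -> u v | w T | v | T v | u | F w u; T -> u | F w u; F -> v | T v

Unit pairs: E ⇒* {F, T}.
For every A with A ⇒* B via unit rules, add B's non-unit alternatives to A; then delete every rule of the form X → Y.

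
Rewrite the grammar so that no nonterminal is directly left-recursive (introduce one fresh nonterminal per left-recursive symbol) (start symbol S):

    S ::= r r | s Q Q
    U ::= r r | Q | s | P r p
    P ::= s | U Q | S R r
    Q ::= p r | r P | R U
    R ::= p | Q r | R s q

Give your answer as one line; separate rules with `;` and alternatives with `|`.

Directly left-recursive nonterminal: R.
For R: α = {s q}, β = {p, Q r}. Rewrite as R → β R' and R' → α R' | ε.

S ::= r r | s Q Q; U ::= r r | Q | s | P r p; P ::= s | U Q | S R r; Q ::= p r | r P | R U; R ::= p R' | Q r R'; R' ::= s q R' | ε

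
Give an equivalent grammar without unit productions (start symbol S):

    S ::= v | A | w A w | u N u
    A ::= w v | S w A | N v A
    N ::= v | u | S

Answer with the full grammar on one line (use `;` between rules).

Unit pairs: N ⇒* {A, S}; S ⇒* {A}.
Replace each nonterminal's rules with the union of the non-unit rules of every nonterminal it unit-derives.

S ::= v | w A w | u N u | w v | S w A | N v A; A ::= w v | S w A | N v A; N ::= v | w A w | u N u | u | w v | S w A | N v A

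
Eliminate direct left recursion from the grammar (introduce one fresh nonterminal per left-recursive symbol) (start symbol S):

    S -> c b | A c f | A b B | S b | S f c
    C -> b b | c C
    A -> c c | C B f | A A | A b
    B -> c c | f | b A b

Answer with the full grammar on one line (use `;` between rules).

S -> c b S' | A c f S' | A b B S'; C -> b b | c C; A -> c c A' | C B f A'; B -> c c | f | b A b; S' -> b S' | f c S' | ε; A' -> A A' | b A' | ε

S, A are directly left-recursive.
For S: α = {b, f c}, β = {c b, A c f, A b B}. Rewrite as S → β S' and S' → α S' | ε.
For A: α = {A, b}, β = {c c, C B f}. Rewrite as A → β A' and A' → α A' | ε.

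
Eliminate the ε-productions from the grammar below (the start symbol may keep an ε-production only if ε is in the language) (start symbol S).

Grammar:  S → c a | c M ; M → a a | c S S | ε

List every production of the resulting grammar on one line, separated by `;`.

Nullable nonterminals: {M}.
ε ∉ L(G), so no ε-production is kept.
For each production, add variants omitting each subset of nullable occurrences: S → c M gives c M | c.

S → c a | c M | c; M → a a | c S S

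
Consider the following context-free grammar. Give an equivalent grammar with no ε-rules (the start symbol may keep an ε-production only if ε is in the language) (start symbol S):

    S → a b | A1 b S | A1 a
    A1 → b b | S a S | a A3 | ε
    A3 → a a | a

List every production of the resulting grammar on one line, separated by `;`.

S → a b | A1 b S | b S | A1 a | a; A1 → b b | S a S | a A3; A3 → a a | a

The nullable symbols are {A1}.
ε ∉ L(G), so no ε-production is kept.
Add the nullable-subset variants: S → A1 b S gives A1 b S | b S. S → A1 a gives A1 a | a.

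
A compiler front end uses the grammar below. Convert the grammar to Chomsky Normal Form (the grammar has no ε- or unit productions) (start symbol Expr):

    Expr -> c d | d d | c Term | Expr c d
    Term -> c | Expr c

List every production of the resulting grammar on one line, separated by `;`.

Expr -> X1 X2 | X2 X2 | X1 Term | Expr Y1; Term -> c | Expr X1; X1 -> c; X2 -> d; Y1 -> X1 X2

Introduce a nonterminal for each terminal appearing in a rule of length ≥ 2: X1 → c, X2 → d.
Binarize each right-hand side of length ≥ 3 by chaining fresh nonterminals (Y1, Y2, …): affected rules were Expr → Expr X1 X2.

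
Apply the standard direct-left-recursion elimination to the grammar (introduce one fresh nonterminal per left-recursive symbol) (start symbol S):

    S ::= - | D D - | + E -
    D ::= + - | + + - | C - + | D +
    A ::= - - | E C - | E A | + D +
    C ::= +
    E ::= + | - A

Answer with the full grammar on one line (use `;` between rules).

S ::= - | D D - | + E -; D ::= + - D' | + + - D' | C - + D'; A ::= - - | E C - | E A | + D +; C ::= +; E ::= + | - A; D' ::= + D' | ε

Directly left-recursive nonterminal: D.
For D: α = {+}, β = {+ -, + + -, C - +}. Rewrite as D → β D' and D' → α D' | ε.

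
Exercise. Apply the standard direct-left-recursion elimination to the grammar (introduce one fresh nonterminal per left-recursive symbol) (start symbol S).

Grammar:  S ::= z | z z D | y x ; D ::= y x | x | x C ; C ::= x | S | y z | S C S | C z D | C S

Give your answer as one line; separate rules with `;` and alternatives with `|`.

Left recursion appears on C.
For C: α = {z D, S}, β = {x, S, y z, S C S}. Rewrite as C → β C' and C' → α C' | ε.

S ::= z | z z D | y x; D ::= y x | x | x C; C ::= x C' | S C' | y z C' | S C S C'; C' ::= z D C' | S C' | ε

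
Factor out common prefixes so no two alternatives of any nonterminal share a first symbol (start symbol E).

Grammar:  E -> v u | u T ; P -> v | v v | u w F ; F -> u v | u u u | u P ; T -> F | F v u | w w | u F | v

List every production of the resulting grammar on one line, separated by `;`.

P has alternatives sharing prefix 'v': factor to P → v P' with P' → ε | v.
F has alternatives sharing prefix 'u': factor to F → u F' with F' → v | u u | P.
T has alternatives sharing prefix 'F': factor to T → F T' with T' → ε | v u.

E -> v u | u T; P -> u w F | v P'; F -> u F'; T -> w w | u F | v | F T'; P' -> ε | v; F' -> v | u u | P; T' -> ε | v u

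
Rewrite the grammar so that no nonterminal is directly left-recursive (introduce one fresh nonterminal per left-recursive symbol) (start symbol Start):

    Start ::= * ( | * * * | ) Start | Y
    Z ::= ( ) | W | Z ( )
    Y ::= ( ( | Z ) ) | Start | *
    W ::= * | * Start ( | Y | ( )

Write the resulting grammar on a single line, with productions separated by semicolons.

Directly left-recursive nonterminal: Z.
For Z: α = {( )}, β = {( ), W}. Rewrite as Z → β Z1 and Z1 → α Z1 | ε.

Start ::= * ( | * * * | ) Start | Y; Z ::= ( ) Z1 | W Z1; Y ::= ( ( | Z ) ) | Start | *; W ::= * | * Start ( | Y | ( ); Z1 ::= ( ) Z1 | ε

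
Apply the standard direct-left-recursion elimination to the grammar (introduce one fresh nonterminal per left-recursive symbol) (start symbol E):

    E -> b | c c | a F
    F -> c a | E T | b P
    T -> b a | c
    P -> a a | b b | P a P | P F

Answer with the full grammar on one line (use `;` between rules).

Directly left-recursive nonterminal: P.
For P: α = {a P, F}, β = {a a, b b}. Rewrite as P → β P' and P' → α P' | ε.

E -> b | c c | a F; F -> c a | E T | b P; T -> b a | c; P -> a a P' | b b P'; P' -> a P P' | F P' | ε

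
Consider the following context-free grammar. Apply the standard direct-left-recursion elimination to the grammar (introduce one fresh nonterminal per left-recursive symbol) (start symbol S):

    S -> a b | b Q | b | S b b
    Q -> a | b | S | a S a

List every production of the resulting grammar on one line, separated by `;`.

S -> a b S' | b Q S' | b S'; Q -> a | b | S | a S a; S' -> b b S' | ε

Left recursion appears on S.
For S: α = {b b}, β = {a b, b Q, b}. Rewrite as S → β S' and S' → α S' | ε.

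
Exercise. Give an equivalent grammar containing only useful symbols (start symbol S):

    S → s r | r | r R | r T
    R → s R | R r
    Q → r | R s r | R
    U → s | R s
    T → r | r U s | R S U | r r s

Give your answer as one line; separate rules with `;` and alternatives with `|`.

S → s r | r | r T; U → s; T → r | r U s | r r s

Generating nonterminals: {Q, S, T, U}.
Reachable from S after that: {S, T, U}.
Removed useless symbols: {Q, R} and every production mentioning them.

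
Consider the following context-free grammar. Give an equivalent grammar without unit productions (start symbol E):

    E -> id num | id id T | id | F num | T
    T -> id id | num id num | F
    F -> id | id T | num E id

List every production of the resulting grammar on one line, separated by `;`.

E -> id num | id id T | id | F num | id T | num E id | id id | num id num; T -> id | id T | num E id | id id | num id num; F -> id | id T | num E id

Unit pairs: E ⇒* {F, T}; T ⇒* {F}.
Replace each nonterminal's rules with the union of the non-unit rules of every nonterminal it unit-derives.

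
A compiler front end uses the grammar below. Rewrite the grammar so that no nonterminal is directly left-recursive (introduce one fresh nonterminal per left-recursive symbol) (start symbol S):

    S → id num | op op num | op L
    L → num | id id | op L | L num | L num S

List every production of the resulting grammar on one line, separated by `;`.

S → id num | op op num | op L; L → num L' | id id L' | op L L'; L' → num L' | num S L' | ε

Left recursion appears on L.
For L: α = {num, num S}, β = {num, id id, op L}. Rewrite as L → β L' and L' → α L' | ε.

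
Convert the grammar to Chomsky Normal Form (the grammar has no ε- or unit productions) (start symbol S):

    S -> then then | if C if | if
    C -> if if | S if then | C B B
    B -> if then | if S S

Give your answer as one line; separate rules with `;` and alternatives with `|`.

S -> X1 X1 | X2 Y1 | if; C -> X2 X2 | S Y2 | C Y3; B -> X2 X1 | X2 Y4; X1 -> then; X2 -> if; Y1 -> C X2; Y2 -> X2 X1; Y3 -> B B; Y4 -> S S

Introduce a nonterminal for each terminal appearing in a rule of length ≥ 2: X1 → then, X2 → if.
Binarize each right-hand side of length ≥ 3 by chaining fresh nonterminals (Y1, Y2, …): affected rules were S → X2 C X2; C → S X2 X1; C → C B B; B → X2 S S.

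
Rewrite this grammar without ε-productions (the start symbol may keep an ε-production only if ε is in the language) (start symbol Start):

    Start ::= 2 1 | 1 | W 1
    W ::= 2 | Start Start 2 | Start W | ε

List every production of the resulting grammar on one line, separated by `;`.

Start ::= 2 1 | 1 | W 1; W ::= 2 | Start Start 2 | Start W | Start

Nullable nonterminals: {W}.
ε ∉ L(G), so no ε-production is kept.
Expand every rule over subsets of its nullable positions: W → Start W gives Start W | Start.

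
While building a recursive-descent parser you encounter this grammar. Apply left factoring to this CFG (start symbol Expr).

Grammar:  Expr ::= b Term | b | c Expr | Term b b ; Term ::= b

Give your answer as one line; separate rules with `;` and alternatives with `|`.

Expr has alternatives sharing prefix 'b': factor to Expr → b Expr1 with Expr1 → Term | ε.

Expr ::= c Expr | Term b b | b Expr1; Term ::= b; Expr1 ::= Term | ε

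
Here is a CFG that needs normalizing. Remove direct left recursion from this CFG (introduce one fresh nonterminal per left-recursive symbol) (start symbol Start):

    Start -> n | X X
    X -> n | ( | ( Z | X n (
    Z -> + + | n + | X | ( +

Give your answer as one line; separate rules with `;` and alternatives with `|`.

X is directly left-recursive.
For X: α = {n (}, β = {n, (, ( Z}. Rewrite as X → β X1 and X1 → α X1 | ε.

Start -> n | X X; X -> n X1 | ( X1 | ( Z X1; Z -> + + | n + | X | ( +; X1 -> n ( X1 | ε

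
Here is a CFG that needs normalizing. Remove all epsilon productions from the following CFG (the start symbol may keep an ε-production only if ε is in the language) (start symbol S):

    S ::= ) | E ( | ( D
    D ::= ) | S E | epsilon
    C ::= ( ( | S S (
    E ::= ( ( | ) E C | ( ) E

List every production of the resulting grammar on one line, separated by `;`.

S ::= ) | E ( | ( D | (; D ::= ) | S E; C ::= ( ( | S S (; E ::= ( ( | ) E C | ( ) E

Nullable nonterminals: {D}.
ε ∉ L(G), so no ε-production is kept.
Add the nullable-subset variants: S → ( D gives ( D | (.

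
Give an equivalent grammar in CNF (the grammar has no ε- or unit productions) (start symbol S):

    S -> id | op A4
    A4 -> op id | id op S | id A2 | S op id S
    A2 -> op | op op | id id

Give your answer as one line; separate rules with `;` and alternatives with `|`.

Introduce a nonterminal for each terminal appearing in a rule of length ≥ 2: X1 → op, X2 → id.
Binarize each right-hand side of length ≥ 3 by chaining fresh nonterminals (Y1, Y2, …): affected rules were A4 → X2 X1 S; A4 → S X1 X2 S.

S -> id | X1 A4; A4 -> X1 X2 | X2 Y1 | X2 A2 | S Y2; A2 -> op | X1 X1 | X2 X2; X1 -> op; X2 -> id; Y1 -> X1 S; Y2 -> X1 Y3; Y3 -> X2 S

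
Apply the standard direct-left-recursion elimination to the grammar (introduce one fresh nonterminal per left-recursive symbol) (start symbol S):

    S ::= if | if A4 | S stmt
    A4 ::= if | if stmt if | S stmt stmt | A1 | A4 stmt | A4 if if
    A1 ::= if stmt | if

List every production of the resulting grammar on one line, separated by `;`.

S, A4 are directly left-recursive.
For S: α = {stmt}, β = {if, if A4}. Rewrite as S → β S' and S' → α S' | ε.
For A4: α = {stmt, if if}, β = {if, if stmt if, S stmt stmt, A1}. Rewrite as A4 → β A4' and A4' → α A4' | ε.

S ::= if S' | if A4 S'; A4 ::= if A4' | if stmt if A4' | S stmt stmt A4' | A1 A4'; A1 ::= if stmt | if; S' ::= stmt S' | ε; A4' ::= stmt A4' | if if A4' | ε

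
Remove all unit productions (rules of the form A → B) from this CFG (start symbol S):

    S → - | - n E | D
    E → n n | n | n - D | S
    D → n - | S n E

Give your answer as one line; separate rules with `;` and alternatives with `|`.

Unit pairs: E ⇒* {D, S}; S ⇒* {D}.
Replace each nonterminal's rules with the union of the non-unit rules of every nonterminal it unit-derives.

S → n - | S n E | - | - n E; E → n n | n | n - D | n - | S n E | - | - n E; D → n - | S n E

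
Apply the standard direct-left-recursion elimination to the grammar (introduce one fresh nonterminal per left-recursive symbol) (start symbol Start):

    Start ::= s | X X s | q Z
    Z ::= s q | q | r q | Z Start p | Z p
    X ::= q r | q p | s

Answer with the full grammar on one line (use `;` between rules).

Left recursion appears on Z.
For Z: α = {Start p, p}, β = {s q, q, r q}. Rewrite as Z → β Z1 and Z1 → α Z1 | ε.

Start ::= s | X X s | q Z; Z ::= s q Z1 | q Z1 | r q Z1; X ::= q r | q p | s; Z1 ::= Start p Z1 | p Z1 | ε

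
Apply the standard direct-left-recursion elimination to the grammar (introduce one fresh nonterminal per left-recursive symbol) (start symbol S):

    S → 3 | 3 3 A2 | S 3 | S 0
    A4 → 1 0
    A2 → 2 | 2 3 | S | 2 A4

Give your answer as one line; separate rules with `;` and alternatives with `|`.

Left recursion appears on S.
For S: α = {3, 0}, β = {3, 3 3 A2}. Rewrite as S → β S' and S' → α S' | ε.

S → 3 S' | 3 3 A2 S'; A4 → 1 0; A2 → 2 | 2 3 | S | 2 A4; S' → 3 S' | 0 S' | ε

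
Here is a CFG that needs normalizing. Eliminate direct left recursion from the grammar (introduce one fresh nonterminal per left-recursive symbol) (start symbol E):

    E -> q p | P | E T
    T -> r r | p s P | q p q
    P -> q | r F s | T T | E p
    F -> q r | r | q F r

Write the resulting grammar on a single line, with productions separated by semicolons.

Directly left-recursive nonterminal: E.
For E: α = {T}, β = {q p, P}. Rewrite as E → β E' and E' → α E' | ε.

E -> q p E' | P E'; T -> r r | p s P | q p q; P -> q | r F s | T T | E p; F -> q r | r | q F r; E' -> T E' | ε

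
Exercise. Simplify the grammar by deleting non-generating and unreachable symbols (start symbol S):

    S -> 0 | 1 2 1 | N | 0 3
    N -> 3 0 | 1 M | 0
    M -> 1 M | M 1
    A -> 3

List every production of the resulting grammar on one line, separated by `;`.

Generating nonterminals: {A, N, S}.
Reachable from S after that: {N, S}.
Removed useless symbols: {A, M} and every production mentioning them.

S -> 0 | 1 2 1 | N | 0 3; N -> 3 0 | 0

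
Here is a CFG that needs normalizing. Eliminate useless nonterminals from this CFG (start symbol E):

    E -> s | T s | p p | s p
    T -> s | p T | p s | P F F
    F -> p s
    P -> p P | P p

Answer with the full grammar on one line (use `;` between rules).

Generating nonterminals: {E, F, T}.
Reachable from E after that: {E, T}.
Removed useless symbols: {F, P} and every production mentioning them.

E -> s | T s | p p | s p; T -> s | p T | p s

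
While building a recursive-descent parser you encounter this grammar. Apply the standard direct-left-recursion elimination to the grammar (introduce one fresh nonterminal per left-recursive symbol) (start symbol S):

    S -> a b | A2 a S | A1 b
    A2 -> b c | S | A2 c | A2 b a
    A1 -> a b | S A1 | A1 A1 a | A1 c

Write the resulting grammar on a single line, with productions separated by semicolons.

S -> a b | A2 a S | A1 b; A2 -> b c A2' | S A2'; A1 -> a b A1' | S A1 A1'; A2' -> c A2' | b a A2' | ε; A1' -> A1 a A1' | c A1' | ε

Directly left-recursive nonterminals: A2, A1.
For A2: α = {c, b a}, β = {b c, S}. Rewrite as A2 → β A2' and A2' → α A2' | ε.
For A1: α = {A1 a, c}, β = {a b, S A1}. Rewrite as A1 → β A1' and A1' → α A1' | ε.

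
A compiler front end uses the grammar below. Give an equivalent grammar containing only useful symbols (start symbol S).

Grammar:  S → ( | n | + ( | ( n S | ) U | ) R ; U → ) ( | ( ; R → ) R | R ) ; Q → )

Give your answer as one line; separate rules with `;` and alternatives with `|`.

S → ( | n | + ( | ( n S | ) U; U → ) ( | (

Generating nonterminals: {Q, S, U}.
Reachable from S after that: {S, U}.
Removed useless symbols: {Q, R} and every production mentioning them.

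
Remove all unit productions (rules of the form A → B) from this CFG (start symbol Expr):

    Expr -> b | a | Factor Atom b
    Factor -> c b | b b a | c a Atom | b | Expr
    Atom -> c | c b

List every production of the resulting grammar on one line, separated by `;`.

Expr -> b | a | Factor Atom b; Factor -> c b | b b a | c a Atom | b | a | Factor Atom b; Atom -> c | c b

Unit pairs: Factor ⇒* {Expr}.
For each unit pair (A, B), copy every non-unit production of B to A, then drop all unit productions.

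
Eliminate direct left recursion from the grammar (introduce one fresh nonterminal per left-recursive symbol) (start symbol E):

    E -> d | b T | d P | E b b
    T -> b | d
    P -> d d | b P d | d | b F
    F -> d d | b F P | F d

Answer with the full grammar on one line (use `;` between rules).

E -> d E' | b T E' | d P E'; T -> b | d; P -> d d | b P d | d | b F; F -> d d F' | b F P F'; E' -> b b E' | ε; F' -> d F' | ε

Directly left-recursive nonterminals: E, F.
For E: α = {b b}, β = {d, b T, d P}. Rewrite as E → β E' and E' → α E' | ε.
For F: α = {d}, β = {d d, b F P}. Rewrite as F → β F' and F' → α F' | ε.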